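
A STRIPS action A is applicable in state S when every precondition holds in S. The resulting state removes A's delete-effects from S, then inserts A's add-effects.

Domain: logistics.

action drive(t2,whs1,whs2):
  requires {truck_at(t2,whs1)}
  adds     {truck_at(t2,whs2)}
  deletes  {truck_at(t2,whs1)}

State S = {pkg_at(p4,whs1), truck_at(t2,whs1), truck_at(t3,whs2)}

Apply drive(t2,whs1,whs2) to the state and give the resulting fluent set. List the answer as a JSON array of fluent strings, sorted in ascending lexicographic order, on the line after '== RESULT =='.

Progress:
  pre ⊆ S: {truck_at(t2,whs1)} ⊆ S  — applicable
  S \ del = {pkg_at(p4,whs1), truck_at(t3,whs2)}
  ∪ add   = {pkg_at(p4,whs1), truck_at(t2,whs2), truck_at(t3,whs2)}

== RESULT ==
["pkg_at(p4,whs1)", "truck_at(t2,whs2)", "truck_at(t3,whs2)"]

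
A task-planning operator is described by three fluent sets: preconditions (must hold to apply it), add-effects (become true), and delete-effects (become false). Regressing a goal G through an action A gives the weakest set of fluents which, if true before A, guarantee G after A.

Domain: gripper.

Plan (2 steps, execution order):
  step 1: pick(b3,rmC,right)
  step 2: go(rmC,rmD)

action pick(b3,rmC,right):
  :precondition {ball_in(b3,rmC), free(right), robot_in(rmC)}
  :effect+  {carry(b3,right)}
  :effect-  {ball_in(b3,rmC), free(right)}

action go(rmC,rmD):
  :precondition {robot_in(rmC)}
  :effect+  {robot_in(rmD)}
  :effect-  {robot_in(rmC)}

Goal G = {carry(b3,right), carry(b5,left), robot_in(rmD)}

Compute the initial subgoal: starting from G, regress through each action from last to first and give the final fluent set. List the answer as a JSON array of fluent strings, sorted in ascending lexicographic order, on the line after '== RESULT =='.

Work backward from the goal:
  through step 2 (go(rmC,rmD)): drop {robot_in(rmD)}, keep {carry(b3,right), carry(b5,left)}, require {robot_in(rmC)}
    → {carry(b3,right), carry(b5,left), robot_in(rmC)}
  through step 1 (pick(b3,rmC,right)): drop {carry(b3,right)}, keep {carry(b5,left), robot_in(rmC)}, require {ball_in(b3,rmC), free(right), robot_in(rmC)}
    → {ball_in(b3,rmC), carry(b5,left), free(right), robot_in(rmC)}

== RESULT ==
["ball_in(b3,rmC)", "carry(b5,left)", "free(right)", "robot_in(rmC)"]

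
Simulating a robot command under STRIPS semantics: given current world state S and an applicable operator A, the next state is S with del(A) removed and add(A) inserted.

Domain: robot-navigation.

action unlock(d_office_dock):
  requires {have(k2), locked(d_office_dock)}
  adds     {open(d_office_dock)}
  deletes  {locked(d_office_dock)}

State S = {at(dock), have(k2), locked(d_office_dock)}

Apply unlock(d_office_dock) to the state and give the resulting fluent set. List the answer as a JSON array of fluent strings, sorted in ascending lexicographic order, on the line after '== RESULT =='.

Compute (S \ del) ∪ add:
  pre ⊆ S: {have(k2), locked(d_office_dock)} ⊆ S  — applicable
  S \ del = {at(dock), have(k2)}
  ∪ add   = {at(dock), have(k2), open(d_office_dock)}

== RESULT ==
["at(dock)", "have(k2)", "open(d_office_dock)"]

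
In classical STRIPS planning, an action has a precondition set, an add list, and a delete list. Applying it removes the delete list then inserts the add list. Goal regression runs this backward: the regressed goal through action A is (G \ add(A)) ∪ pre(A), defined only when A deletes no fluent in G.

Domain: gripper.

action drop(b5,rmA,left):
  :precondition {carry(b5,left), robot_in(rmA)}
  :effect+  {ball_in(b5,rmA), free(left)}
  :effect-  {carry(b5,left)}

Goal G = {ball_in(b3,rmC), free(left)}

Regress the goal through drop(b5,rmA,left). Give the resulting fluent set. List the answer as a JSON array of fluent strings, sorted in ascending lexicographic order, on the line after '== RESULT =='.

Regress:
  G ∩ del = {}  (empty — regression defined)
  G \ add = {ball_in(b3,rmC), free(left)} \ {ball_in(b5,rmA), free(left)} = {ball_in(b3,rmC)}
  ∪ pre   = {ball_in(b3,rmC)} ∪ {carry(b5,left), robot_in(rmA)}
          = {ball_in(b3,rmC), carry(b5,left), robot_in(rmA)}

== RESULT ==
["ball_in(b3,rmC)", "carry(b5,left)", "robot_in(rmA)"]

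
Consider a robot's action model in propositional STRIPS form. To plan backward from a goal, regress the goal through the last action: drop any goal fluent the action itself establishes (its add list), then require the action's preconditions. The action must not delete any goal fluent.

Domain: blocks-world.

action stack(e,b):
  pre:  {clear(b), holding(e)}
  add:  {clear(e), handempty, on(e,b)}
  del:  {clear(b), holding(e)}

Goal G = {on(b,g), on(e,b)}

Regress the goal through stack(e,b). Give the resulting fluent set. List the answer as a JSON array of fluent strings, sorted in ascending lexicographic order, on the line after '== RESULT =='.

Compute (G \ add) ∪ pre:
  G ∩ del = {}  (empty — regression defined)
  G \ add = {on(b,g), on(e,b)} \ {clear(e), handempty, on(e,b)} = {on(b,g)}
  ∪ pre   = {on(b,g)} ∪ {clear(b), holding(e)}
          = {clear(b), holding(e), on(b,g)}

== RESULT ==
["clear(b)", "holding(e)", "on(b,g)"]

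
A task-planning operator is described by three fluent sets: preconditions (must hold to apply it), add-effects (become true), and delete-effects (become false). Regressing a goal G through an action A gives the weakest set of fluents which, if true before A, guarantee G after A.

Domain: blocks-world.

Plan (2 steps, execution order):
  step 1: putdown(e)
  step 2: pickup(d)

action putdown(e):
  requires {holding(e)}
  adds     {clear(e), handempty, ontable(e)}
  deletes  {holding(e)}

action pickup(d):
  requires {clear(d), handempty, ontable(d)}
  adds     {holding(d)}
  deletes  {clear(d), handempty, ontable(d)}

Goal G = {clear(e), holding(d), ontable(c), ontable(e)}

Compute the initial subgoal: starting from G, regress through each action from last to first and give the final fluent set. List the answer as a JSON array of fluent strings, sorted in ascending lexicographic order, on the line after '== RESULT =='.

Regress step by step:
  through step 2 (pickup(d)): drop {holding(d)}, keep {clear(e), ontable(c), ontable(e)}, require {clear(d), handempty, ontable(d)}
    → {clear(d), clear(e), handempty, ontable(c), ontable(d), ontable(e)}
  through step 1 (putdown(e)): drop {clear(e), handempty, ontable(e)}, keep {clear(d), ontable(c), ontable(d)}, require {holding(e)}
    → {clear(d), holding(e), ontable(c), ontable(d)}

== RESULT ==
["clear(d)", "holding(e)", "ontable(c)", "ontable(d)"]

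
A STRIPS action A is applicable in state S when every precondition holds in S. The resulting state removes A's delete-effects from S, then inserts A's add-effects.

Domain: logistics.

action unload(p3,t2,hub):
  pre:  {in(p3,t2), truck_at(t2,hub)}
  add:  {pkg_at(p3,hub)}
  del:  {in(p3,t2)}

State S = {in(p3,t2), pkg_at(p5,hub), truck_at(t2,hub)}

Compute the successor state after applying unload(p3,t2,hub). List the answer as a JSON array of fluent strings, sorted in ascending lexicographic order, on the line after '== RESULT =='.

Compute (S \ del) ∪ add:
  pre ⊆ S: {in(p3,t2), truck_at(t2,hub)} ⊆ S  — applicable
  S \ del = {pkg_at(p5,hub), truck_at(t2,hub)}
  ∪ add   = {pkg_at(p3,hub), pkg_at(p5,hub), truck_at(t2,hub)}

== RESULT ==
["pkg_at(p3,hub)", "pkg_at(p5,hub)", "truck_at(t2,hub)"]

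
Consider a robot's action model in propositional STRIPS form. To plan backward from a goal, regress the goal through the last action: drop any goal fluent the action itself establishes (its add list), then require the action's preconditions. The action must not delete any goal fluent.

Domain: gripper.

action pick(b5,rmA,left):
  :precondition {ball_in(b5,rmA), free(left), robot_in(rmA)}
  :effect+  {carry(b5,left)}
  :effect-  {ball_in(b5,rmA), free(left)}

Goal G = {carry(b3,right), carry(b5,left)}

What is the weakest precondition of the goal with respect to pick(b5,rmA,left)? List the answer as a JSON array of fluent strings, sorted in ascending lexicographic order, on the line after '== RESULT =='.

Compute (G \ add) ∪ pre:
  G ∩ del = {}  (empty — regression defined)
  G \ add = {carry(b3,right), carry(b5,left)} \ {carry(b5,left)} = {carry(b3,right)}
  ∪ pre   = {carry(b3,right)} ∪ {ball_in(b5,rmA), free(left), robot_in(rmA)}
          = {ball_in(b5,rmA), carry(b3,right), free(left), robot_in(rmA)}

== RESULT ==
["ball_in(b5,rmA)", "carry(b3,right)", "free(left)", "robot_in(rmA)"]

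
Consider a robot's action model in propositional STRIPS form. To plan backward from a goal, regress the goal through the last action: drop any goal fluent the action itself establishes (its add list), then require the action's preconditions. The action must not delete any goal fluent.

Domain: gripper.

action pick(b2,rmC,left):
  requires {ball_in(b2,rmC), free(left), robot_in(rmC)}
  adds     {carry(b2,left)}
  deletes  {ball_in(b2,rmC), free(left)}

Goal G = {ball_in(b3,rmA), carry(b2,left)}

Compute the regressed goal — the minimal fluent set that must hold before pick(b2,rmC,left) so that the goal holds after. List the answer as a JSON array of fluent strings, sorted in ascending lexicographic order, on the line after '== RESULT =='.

Compute (G \ add) ∪ pre:
  G ∩ del = {}  (empty — regression defined)
  G \ add = {ball_in(b3,rmA), carry(b2,left)} \ {carry(b2,left)} = {ball_in(b3,rmA)}
  ∪ pre   = {ball_in(b3,rmA)} ∪ {ball_in(b2,rmC), free(left), robot_in(rmC)}
          = {ball_in(b2,rmC), ball_in(b3,rmA), free(left), robot_in(rmC)}

== RESULT ==
["ball_in(b2,rmC)", "ball_in(b3,rmA)", "free(left)", "robot_in(rmC)"]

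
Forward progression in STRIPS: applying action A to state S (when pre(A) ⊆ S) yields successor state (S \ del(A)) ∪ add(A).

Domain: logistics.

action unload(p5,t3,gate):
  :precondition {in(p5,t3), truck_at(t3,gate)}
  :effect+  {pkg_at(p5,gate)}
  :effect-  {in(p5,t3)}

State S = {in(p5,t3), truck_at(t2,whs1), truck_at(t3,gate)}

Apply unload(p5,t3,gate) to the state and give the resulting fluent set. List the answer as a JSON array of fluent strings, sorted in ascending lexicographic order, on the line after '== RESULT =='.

Progress:
  pre ⊆ S: {in(p5,t3), truck_at(t3,gate)} ⊆ S  — applicable
  S \ del = {truck_at(t2,whs1), truck_at(t3,gate)}
  ∪ add   = {pkg_at(p5,gate), truck_at(t2,whs1), truck_at(t3,gate)}

== RESULT ==
["pkg_at(p5,gate)", "truck_at(t2,whs1)", "truck_at(t3,gate)"]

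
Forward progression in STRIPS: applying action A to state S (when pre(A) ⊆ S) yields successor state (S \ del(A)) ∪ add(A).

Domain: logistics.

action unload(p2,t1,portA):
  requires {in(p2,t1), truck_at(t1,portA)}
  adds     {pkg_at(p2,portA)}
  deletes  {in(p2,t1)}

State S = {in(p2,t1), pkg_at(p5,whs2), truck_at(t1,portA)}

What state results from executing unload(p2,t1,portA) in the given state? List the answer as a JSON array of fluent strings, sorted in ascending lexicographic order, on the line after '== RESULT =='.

Progress:
  pre ⊆ S: {in(p2,t1), truck_at(t1,portA)} ⊆ S  — applicable
  S \ del = {pkg_at(p5,whs2), truck_at(t1,portA)}
  ∪ add   = {pkg_at(p2,portA), pkg_at(p5,whs2), truck_at(t1,portA)}

== RESULT ==
["pkg_at(p2,portA)", "pkg_at(p5,whs2)", "truck_at(t1,portA)"]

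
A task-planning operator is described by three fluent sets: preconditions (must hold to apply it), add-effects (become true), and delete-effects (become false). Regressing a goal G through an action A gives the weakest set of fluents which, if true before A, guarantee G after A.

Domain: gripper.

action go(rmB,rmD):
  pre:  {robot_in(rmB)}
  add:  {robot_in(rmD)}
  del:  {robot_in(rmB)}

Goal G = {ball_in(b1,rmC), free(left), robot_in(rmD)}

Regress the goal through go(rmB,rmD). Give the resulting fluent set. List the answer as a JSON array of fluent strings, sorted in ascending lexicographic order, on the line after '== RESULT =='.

Compute (G \ add) ∪ pre:
  G ∩ del = {}  (empty — regression defined)
  G \ add = {ball_in(b1,rmC), free(left), robot_in(rmD)} \ {robot_in(rmD)} = {ball_in(b1,rmC), free(left)}
  ∪ pre   = {ball_in(b1,rmC), free(left)} ∪ {robot_in(rmB)}
          = {ball_in(b1,rmC), free(left), robot_in(rmB)}

== RESULT ==
["ball_in(b1,rmC)", "free(left)", "robot_in(rmB)"]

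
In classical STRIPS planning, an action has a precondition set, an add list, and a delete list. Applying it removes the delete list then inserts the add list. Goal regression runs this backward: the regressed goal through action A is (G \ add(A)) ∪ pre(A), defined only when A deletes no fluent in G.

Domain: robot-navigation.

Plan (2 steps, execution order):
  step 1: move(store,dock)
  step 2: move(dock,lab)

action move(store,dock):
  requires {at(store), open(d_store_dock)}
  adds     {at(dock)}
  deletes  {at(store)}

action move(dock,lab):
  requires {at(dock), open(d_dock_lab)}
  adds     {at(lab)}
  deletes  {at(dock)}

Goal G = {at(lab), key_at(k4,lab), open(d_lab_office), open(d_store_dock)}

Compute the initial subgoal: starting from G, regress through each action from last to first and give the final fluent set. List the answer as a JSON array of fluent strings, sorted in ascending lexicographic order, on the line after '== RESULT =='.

Work backward from the goal:
  through step 2 (move(dock,lab)): drop {at(lab)}, keep {key_at(k4,lab), open(d_lab_office), open(d_store_dock)}, require {at(dock), open(d_dock_lab)}
    → {at(dock), key_at(k4,lab), open(d_dock_lab), open(d_lab_office), open(d_store_dock)}
  through step 1 (move(store,dock)): drop {at(dock)}, keep {key_at(k4,lab), open(d_dock_lab), open(d_lab_office), open(d_store_dock)}, require {at(store), open(d_store_dock)}
    → {at(store), key_at(k4,lab), open(d_dock_lab), open(d_lab_office), open(d_store_dock)}

== RESULT ==
["at(store)", "key_at(k4,lab)", "open(d_dock_lab)", "open(d_lab_office)", "open(d_store_dock)"]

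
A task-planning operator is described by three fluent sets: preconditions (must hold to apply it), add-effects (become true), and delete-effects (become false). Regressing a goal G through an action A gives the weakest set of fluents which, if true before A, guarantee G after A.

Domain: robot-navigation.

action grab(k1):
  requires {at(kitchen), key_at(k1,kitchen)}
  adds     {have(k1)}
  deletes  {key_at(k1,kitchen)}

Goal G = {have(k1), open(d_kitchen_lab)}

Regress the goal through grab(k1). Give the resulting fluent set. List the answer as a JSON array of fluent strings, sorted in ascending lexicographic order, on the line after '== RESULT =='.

Compute (G \ add) ∪ pre:
  G ∩ del = {}  (empty — regression defined)
  G \ add = {have(k1), open(d_kitchen_lab)} \ {have(k1)} = {open(d_kitchen_lab)}
  ∪ pre   = {open(d_kitchen_lab)} ∪ {at(kitchen), key_at(k1,kitchen)}
          = {at(kitchen), key_at(k1,kitchen), open(d_kitchen_lab)}

== RESULT ==
["at(kitchen)", "key_at(k1,kitchen)", "open(d_kitchen_lab)"]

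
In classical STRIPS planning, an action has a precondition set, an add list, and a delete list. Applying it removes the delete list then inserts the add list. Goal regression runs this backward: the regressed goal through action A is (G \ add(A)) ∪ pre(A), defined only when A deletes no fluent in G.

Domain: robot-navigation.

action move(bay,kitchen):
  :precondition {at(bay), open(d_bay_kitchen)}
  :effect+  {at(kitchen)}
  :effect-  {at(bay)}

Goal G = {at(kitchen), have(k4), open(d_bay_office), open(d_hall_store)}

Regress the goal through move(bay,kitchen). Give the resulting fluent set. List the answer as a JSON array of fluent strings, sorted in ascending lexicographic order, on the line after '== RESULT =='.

Regress:
  G ∩ del = {}  (empty — regression defined)
  G \ add = {at(kitchen), have(k4), open(d_bay_office), open(d_hall_store)} \ {at(kitchen)} = {have(k4), open(d_bay_office), open(d_hall_store)}
  ∪ pre   = {have(k4), open(d_bay_office), open(d_hall_store)} ∪ {at(bay), open(d_bay_kitchen)}
          = {at(bay), have(k4), open(d_bay_kitchen), open(d_bay_office), open(d_hall_store)}

== RESULT ==
["at(bay)", "have(k4)", "open(d_bay_kitchen)", "open(d_bay_office)", "open(d_hall_store)"]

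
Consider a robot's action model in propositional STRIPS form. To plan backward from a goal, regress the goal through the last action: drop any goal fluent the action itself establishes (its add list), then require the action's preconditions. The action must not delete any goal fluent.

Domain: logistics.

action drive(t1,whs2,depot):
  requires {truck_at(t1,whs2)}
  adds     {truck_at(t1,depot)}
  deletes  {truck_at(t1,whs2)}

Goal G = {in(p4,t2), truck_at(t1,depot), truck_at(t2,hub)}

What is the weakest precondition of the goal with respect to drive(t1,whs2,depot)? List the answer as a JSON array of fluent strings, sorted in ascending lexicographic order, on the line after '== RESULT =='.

Regress:
  G ∩ del = {}  (empty — regression defined)
  G \ add = {in(p4,t2), truck_at(t1,depot), truck_at(t2,hub)} \ {truck_at(t1,depot)} = {in(p4,t2), truck_at(t2,hub)}
  ∪ pre   = {in(p4,t2), truck_at(t2,hub)} ∪ {truck_at(t1,whs2)}
          = {in(p4,t2), truck_at(t1,whs2), truck_at(t2,hub)}

== RESULT ==
["in(p4,t2)", "truck_at(t1,whs2)", "truck_at(t2,hub)"]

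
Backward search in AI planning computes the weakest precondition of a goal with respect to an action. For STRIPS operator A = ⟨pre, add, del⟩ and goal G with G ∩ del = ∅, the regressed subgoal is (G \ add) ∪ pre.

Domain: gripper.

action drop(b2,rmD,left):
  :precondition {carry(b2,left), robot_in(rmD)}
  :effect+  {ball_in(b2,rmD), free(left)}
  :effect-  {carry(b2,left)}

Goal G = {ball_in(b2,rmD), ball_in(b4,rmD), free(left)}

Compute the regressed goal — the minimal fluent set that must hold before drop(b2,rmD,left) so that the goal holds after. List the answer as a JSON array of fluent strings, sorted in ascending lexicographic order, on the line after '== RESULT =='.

Regress:
  G ∩ del = {}  (empty — regression defined)
  G \ add = {ball_in(b2,rmD), ball_in(b4,rmD), free(left)} \ {ball_in(b2,rmD), free(left)} = {ball_in(b4,rmD)}
  ∪ pre   = {ball_in(b4,rmD)} ∪ {carry(b2,left), robot_in(rmD)}
          = {ball_in(b4,rmD), carry(b2,left), robot_in(rmD)}

== RESULT ==
["ball_in(b4,rmD)", "carry(b2,left)", "robot_in(rmD)"]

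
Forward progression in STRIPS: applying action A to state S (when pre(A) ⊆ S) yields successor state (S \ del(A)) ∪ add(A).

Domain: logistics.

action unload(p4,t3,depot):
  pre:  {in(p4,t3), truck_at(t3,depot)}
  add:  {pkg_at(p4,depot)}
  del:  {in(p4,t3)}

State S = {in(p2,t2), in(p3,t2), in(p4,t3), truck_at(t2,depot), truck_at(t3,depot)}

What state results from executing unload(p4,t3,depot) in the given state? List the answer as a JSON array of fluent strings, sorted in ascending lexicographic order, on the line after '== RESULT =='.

Compute (S \ del) ∪ add:
  pre ⊆ S: {in(p4,t3), truck_at(t3,depot)} ⊆ S  — applicable
  S \ del = {in(p2,t2), in(p3,t2), truck_at(t2,depot), truck_at(t3,depot)}
  ∪ add   = {in(p2,t2), in(p3,t2), pkg_at(p4,depot), truck_at(t2,depot), truck_at(t3,depot)}

== RESULT ==
["in(p2,t2)", "in(p3,t2)", "pkg_at(p4,depot)", "truck_at(t2,depot)", "truck_at(t3,depot)"]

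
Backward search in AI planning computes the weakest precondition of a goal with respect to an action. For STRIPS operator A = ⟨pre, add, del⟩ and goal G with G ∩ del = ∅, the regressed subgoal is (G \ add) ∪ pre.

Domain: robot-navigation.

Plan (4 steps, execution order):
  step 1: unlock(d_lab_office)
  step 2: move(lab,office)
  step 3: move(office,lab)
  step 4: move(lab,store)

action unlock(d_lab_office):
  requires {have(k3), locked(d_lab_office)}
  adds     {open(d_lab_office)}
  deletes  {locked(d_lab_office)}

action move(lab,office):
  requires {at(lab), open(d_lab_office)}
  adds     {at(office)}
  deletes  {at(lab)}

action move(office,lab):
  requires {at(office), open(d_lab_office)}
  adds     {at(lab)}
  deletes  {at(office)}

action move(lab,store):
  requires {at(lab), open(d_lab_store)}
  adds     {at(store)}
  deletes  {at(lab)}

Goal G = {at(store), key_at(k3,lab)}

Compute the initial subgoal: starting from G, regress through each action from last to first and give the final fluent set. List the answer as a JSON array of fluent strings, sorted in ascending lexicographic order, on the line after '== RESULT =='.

Work backward from the goal:
  through step 4 (move(lab,store)): drop {at(store)}, keep {key_at(k3,lab)}, require {at(lab), open(d_lab_store)}
    → {at(lab), key_at(k3,lab), open(d_lab_store)}
  through step 3 (move(office,lab)): drop {at(lab)}, keep {key_at(k3,lab), open(d_lab_store)}, require {at(office), open(d_lab_office)}
    → {at(office), key_at(k3,lab), open(d_lab_office), open(d_lab_store)}
  through step 2 (move(lab,office)): drop {at(office)}, keep {key_at(k3,lab), open(d_lab_office), open(d_lab_store)}, require {at(lab), open(d_lab_office)}
    → {at(lab), key_at(k3,lab), open(d_lab_office), open(d_lab_store)}
  through step 1 (unlock(d_lab_office)): drop {open(d_lab_office)}, keep {at(lab), key_at(k3,lab), open(d_lab_store)}, require {have(k3), locked(d_lab_office)}
    → {at(lab), have(k3), key_at(k3,lab), locked(d_lab_office), open(d_lab_store)}

== RESULT ==
["at(lab)", "have(k3)", "key_at(k3,lab)", "locked(d_lab_office)", "open(d_lab_store)"]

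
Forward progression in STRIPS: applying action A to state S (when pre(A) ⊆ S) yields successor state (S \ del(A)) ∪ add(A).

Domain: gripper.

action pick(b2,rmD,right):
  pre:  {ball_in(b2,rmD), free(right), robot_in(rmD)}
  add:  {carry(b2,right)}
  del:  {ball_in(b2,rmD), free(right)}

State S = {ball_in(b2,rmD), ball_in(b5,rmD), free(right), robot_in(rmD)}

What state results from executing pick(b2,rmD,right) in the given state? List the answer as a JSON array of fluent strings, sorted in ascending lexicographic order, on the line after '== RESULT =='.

Progress:
  pre ⊆ S: {ball_in(b2,rmD), free(right), robot_in(rmD)} ⊆ S  — applicable
  S \ del = {ball_in(b5,rmD), robot_in(rmD)}
  ∪ add   = {ball_in(b5,rmD), carry(b2,right), robot_in(rmD)}

== RESULT ==
["ball_in(b5,rmD)", "carry(b2,right)", "robot_in(rmD)"]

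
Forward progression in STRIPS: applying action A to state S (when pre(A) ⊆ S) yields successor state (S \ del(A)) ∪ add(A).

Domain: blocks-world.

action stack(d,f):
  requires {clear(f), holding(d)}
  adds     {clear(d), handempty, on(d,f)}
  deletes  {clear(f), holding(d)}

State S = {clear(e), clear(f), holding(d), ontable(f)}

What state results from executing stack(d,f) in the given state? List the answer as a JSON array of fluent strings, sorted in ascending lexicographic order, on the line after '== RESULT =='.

Compute (S \ del) ∪ add:
  pre ⊆ S: {clear(f), holding(d)} ⊆ S  — applicable
  S \ del = {clear(e), ontable(f)}
  ∪ add   = {clear(d), clear(e), handempty, on(d,f), ontable(f)}

== RESULT ==
["clear(d)", "clear(e)", "handempty", "on(d,f)", "ontable(f)"]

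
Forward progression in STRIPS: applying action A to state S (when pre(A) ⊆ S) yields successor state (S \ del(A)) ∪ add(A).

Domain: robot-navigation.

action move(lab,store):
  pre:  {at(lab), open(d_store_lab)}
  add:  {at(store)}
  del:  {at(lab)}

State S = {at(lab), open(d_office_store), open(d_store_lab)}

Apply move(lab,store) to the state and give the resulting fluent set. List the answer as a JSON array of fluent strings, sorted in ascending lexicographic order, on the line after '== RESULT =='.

Compute (S \ del) ∪ add:
  pre ⊆ S: {at(lab), open(d_store_lab)} ⊆ S  — applicable
  S \ del = {open(d_office_store), open(d_store_lab)}
  ∪ add   = {at(store), open(d_office_store), open(d_store_lab)}

== RESULT ==
["at(store)", "open(d_office_store)", "open(d_store_lab)"]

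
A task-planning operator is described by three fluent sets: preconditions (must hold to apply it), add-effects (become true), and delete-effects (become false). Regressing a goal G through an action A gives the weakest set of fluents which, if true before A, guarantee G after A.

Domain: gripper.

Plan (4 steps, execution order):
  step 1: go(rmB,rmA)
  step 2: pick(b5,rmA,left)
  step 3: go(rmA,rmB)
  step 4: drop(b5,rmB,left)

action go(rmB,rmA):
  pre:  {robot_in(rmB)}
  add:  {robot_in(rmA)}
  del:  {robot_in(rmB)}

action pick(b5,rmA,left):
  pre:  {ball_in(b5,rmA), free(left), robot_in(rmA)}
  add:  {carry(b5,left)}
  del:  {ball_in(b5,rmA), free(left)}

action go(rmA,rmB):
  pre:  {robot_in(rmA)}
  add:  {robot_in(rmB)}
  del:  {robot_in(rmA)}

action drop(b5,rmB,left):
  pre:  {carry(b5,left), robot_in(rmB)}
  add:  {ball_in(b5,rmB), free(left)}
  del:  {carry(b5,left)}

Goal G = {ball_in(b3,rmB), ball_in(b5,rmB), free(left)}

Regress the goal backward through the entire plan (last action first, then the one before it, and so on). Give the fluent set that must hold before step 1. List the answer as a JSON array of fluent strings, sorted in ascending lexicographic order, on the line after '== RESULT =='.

Work backward from the goal:
  through step 4 (drop(b5,rmB,left)): drop {ball_in(b5,rmB), free(left)}, keep {ball_in(b3,rmB)}, require {carry(b5,left), robot_in(rmB)}
    → {ball_in(b3,rmB), carry(b5,left), robot_in(rmB)}
  through step 3 (go(rmA,rmB)): drop {robot_in(rmB)}, keep {ball_in(b3,rmB), carry(b5,left)}, require {robot_in(rmA)}
    → {ball_in(b3,rmB), carry(b5,left), robot_in(rmA)}
  through step 2 (pick(b5,rmA,left)): drop {carry(b5,left)}, keep {ball_in(b3,rmB), robot_in(rmA)}, require {ball_in(b5,rmA), free(left), robot_in(rmA)}
    → {ball_in(b3,rmB), ball_in(b5,rmA), free(left), robot_in(rmA)}
  through step 1 (go(rmB,rmA)): drop {robot_in(rmA)}, keep {ball_in(b3,rmB), ball_in(b5,rmA), free(left)}, require {robot_in(rmB)}
    → {ball_in(b3,rmB), ball_in(b5,rmA), free(left), robot_in(rmB)}

== RESULT ==
["ball_in(b3,rmB)", "ball_in(b5,rmA)", "free(left)", "robot_in(rmB)"]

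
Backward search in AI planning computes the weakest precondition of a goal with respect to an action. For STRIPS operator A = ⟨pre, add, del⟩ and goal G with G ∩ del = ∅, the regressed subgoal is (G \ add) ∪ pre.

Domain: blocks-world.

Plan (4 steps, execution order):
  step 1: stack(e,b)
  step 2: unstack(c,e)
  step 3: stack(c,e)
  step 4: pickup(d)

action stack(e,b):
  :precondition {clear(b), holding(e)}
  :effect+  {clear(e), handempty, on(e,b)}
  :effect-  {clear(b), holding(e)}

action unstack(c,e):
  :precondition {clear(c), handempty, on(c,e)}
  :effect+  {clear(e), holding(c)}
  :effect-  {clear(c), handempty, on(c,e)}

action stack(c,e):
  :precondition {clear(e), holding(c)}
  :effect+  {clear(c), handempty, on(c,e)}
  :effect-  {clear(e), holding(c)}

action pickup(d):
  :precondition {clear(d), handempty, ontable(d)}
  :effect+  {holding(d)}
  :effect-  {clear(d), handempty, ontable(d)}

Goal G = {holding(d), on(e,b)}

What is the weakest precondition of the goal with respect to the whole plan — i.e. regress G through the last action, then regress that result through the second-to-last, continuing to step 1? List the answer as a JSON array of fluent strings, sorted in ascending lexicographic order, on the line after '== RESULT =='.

Regress step by step:
  through step 4 (pickup(d)): drop {holding(d)}, keep {on(e,b)}, require {clear(d), handempty, ontable(d)}
    → {clear(d), handempty, on(e,b), ontable(d)}
  through step 3 (stack(c,e)): drop {handempty}, keep {clear(d), on(e,b), ontable(d)}, require {clear(e), holding(c)}
    → {clear(d), clear(e), holding(c), on(e,b), ontable(d)}
  through step 2 (unstack(c,e)): drop {clear(e), holding(c)}, keep {clear(d), on(e,b), ontable(d)}, require {clear(c), handempty, on(c,e)}
    → {clear(c), clear(d), handempty, on(c,e), on(e,b), ontable(d)}
  through step 1 (stack(e,b)): drop {handempty, on(e,b)}, keep {clear(c), clear(d), on(c,e), ontable(d)}, require {clear(b), holding(e)}
    → {clear(b), clear(c), clear(d), holding(e), on(c,e), ontable(d)}

== RESULT ==
["clear(b)", "clear(c)", "clear(d)", "holding(e)", "on(c,e)", "ontable(d)"]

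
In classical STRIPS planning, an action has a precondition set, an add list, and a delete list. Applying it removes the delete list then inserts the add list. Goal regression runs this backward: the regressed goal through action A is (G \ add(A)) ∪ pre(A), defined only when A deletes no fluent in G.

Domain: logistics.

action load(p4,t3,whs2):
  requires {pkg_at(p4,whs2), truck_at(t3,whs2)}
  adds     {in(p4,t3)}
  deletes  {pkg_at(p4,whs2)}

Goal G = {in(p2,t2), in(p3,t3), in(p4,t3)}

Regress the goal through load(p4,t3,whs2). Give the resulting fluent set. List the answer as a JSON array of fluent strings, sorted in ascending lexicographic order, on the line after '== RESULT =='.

Compute (G \ add) ∪ pre:
  G ∩ del = {}  (empty — regression defined)
  G \ add = {in(p2,t2), in(p3,t3), in(p4,t3)} \ {in(p4,t3)} = {in(p2,t2), in(p3,t3)}
  ∪ pre   = {in(p2,t2), in(p3,t3)} ∪ {pkg_at(p4,whs2), truck_at(t3,whs2)}
          = {in(p2,t2), in(p3,t3), pkg_at(p4,whs2), truck_at(t3,whs2)}

== RESULT ==
["in(p2,t2)", "in(p3,t3)", "pkg_at(p4,whs2)", "truck_at(t3,whs2)"]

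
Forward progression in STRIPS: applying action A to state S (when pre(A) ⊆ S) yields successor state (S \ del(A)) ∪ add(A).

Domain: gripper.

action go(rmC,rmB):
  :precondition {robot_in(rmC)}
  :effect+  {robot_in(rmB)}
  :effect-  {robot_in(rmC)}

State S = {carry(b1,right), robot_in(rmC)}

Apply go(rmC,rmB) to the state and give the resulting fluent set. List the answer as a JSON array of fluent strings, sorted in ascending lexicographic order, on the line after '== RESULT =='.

Compute (S \ del) ∪ add:
  pre ⊆ S: {robot_in(rmC)} ⊆ S  — applicable
  S \ del = {carry(b1,right)}
  ∪ add   = {carry(b1,right), robot_in(rmB)}

== RESULT ==
["carry(b1,right)", "robot_in(rmB)"]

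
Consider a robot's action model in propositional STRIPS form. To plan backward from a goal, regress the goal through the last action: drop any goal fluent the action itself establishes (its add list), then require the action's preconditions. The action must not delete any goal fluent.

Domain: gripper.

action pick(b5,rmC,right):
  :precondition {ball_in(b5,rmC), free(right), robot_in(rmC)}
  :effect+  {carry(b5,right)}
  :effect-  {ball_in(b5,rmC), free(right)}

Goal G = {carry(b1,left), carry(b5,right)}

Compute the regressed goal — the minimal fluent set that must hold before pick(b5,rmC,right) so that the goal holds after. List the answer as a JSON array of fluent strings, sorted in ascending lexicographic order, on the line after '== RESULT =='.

Regress:
  G ∩ del = {}  (empty — regression defined)
  G \ add = {carry(b1,left), carry(b5,right)} \ {carry(b5,right)} = {carry(b1,left)}
  ∪ pre   = {carry(b1,left)} ∪ {ball_in(b5,rmC), free(right), robot_in(rmC)}
          = {ball_in(b5,rmC), carry(b1,left), free(right), robot_in(rmC)}

== RESULT ==
["ball_in(b5,rmC)", "carry(b1,left)", "free(right)", "robot_in(rmC)"]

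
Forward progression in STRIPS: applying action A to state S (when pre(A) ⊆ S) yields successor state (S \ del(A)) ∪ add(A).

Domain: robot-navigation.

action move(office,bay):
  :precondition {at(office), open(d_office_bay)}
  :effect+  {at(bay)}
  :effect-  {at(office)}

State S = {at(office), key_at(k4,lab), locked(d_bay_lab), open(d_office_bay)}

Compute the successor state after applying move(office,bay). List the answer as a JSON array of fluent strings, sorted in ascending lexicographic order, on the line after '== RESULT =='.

Compute (S \ del) ∪ add:
  pre ⊆ S: {at(office), open(d_office_bay)} ⊆ S  — applicable
  S \ del = {key_at(k4,lab), locked(d_bay_lab), open(d_office_bay)}
  ∪ add   = {at(bay), key_at(k4,lab), locked(d_bay_lab), open(d_office_bay)}

== RESULT ==
["at(bay)", "key_at(k4,lab)", "locked(d_bay_lab)", "open(d_office_bay)"]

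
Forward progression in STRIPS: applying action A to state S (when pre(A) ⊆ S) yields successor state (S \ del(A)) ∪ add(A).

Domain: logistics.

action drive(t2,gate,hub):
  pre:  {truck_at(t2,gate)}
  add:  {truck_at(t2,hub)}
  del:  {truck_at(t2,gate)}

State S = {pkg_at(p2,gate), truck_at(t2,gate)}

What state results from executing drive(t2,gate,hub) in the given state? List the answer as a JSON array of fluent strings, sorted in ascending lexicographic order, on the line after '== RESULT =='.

Compute (S \ del) ∪ add:
  pre ⊆ S: {truck_at(t2,gate)} ⊆ S  — applicable
  S \ del = {pkg_at(p2,gate)}
  ∪ add   = {pkg_at(p2,gate), truck_at(t2,hub)}

== RESULT ==
["pkg_at(p2,gate)", "truck_at(t2,hub)"]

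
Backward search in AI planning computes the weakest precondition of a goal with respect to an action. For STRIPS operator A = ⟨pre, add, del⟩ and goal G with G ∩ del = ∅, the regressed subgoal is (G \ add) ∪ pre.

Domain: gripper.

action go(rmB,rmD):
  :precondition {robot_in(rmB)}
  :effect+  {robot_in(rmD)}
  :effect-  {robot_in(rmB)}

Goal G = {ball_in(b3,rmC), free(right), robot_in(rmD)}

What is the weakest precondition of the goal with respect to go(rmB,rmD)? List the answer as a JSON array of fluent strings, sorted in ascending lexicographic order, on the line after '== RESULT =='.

Compute (G \ add) ∪ pre:
  G ∩ del = {}  (empty — regression defined)
  G \ add = {ball_in(b3,rmC), free(right), robot_in(rmD)} \ {robot_in(rmD)} = {ball_in(b3,rmC), free(right)}
  ∪ pre   = {ball_in(b3,rmC), free(right)} ∪ {robot_in(rmB)}
          = {ball_in(b3,rmC), free(right), robot_in(rmB)}

== RESULT ==
["ball_in(b3,rmC)", "free(right)", "robot_in(rmB)"]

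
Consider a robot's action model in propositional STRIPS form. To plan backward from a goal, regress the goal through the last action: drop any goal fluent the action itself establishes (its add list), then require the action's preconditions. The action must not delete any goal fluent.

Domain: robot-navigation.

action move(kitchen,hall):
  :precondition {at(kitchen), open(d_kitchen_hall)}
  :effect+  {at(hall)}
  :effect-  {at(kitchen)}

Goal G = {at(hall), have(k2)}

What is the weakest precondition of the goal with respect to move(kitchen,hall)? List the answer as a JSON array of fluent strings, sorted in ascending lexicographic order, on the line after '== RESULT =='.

Compute (G \ add) ∪ pre:
  G ∩ del = {}  (empty — regression defined)
  G \ add = {at(hall), have(k2)} \ {at(hall)} = {have(k2)}
  ∪ pre   = {have(k2)} ∪ {at(kitchen), open(d_kitchen_hall)}
          = {at(kitchen), have(k2), open(d_kitchen_hall)}

== RESULT ==
["at(kitchen)", "have(k2)", "open(d_kitchen_hall)"]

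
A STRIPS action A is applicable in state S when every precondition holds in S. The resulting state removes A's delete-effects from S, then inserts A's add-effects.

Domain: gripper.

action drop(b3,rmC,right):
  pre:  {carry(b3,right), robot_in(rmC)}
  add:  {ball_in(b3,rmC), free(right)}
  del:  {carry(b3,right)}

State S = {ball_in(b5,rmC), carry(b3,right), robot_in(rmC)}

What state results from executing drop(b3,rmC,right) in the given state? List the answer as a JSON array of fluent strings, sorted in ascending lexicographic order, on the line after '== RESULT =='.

Compute (S \ del) ∪ add:
  pre ⊆ S: {carry(b3,right), robot_in(rmC)} ⊆ S  — applicable
  S \ del = {ball_in(b5,rmC), robot_in(rmC)}
  ∪ add   = {ball_in(b3,rmC), ball_in(b5,rmC), free(right), robot_in(rmC)}

== RESULT ==
["ball_in(b3,rmC)", "ball_in(b5,rmC)", "free(right)", "robot_in(rmC)"]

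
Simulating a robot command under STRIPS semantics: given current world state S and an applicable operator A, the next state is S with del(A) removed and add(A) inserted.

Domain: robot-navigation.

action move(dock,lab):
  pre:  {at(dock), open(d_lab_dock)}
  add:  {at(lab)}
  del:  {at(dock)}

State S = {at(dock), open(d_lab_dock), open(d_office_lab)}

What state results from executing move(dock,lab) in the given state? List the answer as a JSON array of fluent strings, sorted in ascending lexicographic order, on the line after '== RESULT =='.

Compute (S \ del) ∪ add:
  pre ⊆ S: {at(dock), open(d_lab_dock)} ⊆ S  — applicable
  S \ del = {open(d_lab_dock), open(d_office_lab)}
  ∪ add   = {at(lab), open(d_lab_dock), open(d_office_lab)}

== RESULT ==
["at(lab)", "open(d_lab_dock)", "open(d_office_lab)"]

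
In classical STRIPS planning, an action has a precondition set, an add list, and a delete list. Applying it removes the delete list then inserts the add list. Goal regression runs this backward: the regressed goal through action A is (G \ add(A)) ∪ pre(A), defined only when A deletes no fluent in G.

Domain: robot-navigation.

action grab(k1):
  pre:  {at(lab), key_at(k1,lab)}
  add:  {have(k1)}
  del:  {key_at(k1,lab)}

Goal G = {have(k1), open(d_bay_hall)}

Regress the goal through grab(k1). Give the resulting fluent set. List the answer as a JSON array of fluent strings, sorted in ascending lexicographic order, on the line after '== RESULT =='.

Regress:
  G ∩ del = {}  (empty — regression defined)
  G \ add = {have(k1), open(d_bay_hall)} \ {have(k1)} = {open(d_bay_hall)}
  ∪ pre   = {open(d_bay_hall)} ∪ {at(lab), key_at(k1,lab)}
          = {at(lab), key_at(k1,lab), open(d_bay_hall)}

== RESULT ==
["at(lab)", "key_at(k1,lab)", "open(d_bay_hall)"]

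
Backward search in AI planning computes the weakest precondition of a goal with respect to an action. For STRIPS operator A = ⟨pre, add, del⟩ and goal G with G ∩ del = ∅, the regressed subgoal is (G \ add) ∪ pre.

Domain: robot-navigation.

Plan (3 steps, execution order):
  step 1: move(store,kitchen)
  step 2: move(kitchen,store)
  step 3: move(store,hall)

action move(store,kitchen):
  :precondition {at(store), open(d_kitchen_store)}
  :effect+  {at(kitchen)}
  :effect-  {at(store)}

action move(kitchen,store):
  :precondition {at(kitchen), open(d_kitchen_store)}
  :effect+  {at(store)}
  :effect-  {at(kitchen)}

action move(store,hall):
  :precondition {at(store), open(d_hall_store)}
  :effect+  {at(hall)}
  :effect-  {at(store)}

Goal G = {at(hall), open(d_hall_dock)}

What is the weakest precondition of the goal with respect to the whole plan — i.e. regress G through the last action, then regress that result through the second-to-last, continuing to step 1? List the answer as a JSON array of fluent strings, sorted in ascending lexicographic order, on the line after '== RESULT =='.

Regress step by step:
  through step 3 (move(store,hall)): drop {at(hall)}, keep {open(d_hall_dock)}, require {at(store), open(d_hall_store)}
    → {at(store), open(d_hall_dock), open(d_hall_store)}
  through step 2 (move(kitchen,store)): drop {at(store)}, keep {open(d_hall_dock), open(d_hall_store)}, require {at(kitchen), open(d_kitchen_store)}
    → {at(kitchen), open(d_hall_dock), open(d_hall_store), open(d_kitchen_store)}
  through step 1 (move(store,kitchen)): drop {at(kitchen)}, keep {open(d_hall_dock), open(d_hall_store), open(d_kitchen_store)}, require {at(store), open(d_kitchen_store)}
    → {at(store), open(d_hall_dock), open(d_hall_store), open(d_kitchen_store)}

== RESULT ==
["at(store)", "open(d_hall_dock)", "open(d_hall_store)", "open(d_kitchen_store)"]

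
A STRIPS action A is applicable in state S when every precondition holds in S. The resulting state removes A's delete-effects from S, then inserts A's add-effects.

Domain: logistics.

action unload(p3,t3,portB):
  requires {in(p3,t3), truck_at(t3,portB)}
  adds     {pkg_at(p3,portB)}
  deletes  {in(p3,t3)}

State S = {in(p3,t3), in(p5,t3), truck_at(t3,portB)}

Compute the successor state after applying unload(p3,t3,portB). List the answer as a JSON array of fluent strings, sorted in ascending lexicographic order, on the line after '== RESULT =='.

Compute (S \ del) ∪ add:
  pre ⊆ S: {in(p3,t3), truck_at(t3,portB)} ⊆ S  — applicable
  S \ del = {in(p5,t3), truck_at(t3,portB)}
  ∪ add   = {in(p5,t3), pkg_at(p3,portB), truck_at(t3,portB)}

== RESULT ==
["in(p5,t3)", "pkg_at(p3,portB)", "truck_at(t3,portB)"]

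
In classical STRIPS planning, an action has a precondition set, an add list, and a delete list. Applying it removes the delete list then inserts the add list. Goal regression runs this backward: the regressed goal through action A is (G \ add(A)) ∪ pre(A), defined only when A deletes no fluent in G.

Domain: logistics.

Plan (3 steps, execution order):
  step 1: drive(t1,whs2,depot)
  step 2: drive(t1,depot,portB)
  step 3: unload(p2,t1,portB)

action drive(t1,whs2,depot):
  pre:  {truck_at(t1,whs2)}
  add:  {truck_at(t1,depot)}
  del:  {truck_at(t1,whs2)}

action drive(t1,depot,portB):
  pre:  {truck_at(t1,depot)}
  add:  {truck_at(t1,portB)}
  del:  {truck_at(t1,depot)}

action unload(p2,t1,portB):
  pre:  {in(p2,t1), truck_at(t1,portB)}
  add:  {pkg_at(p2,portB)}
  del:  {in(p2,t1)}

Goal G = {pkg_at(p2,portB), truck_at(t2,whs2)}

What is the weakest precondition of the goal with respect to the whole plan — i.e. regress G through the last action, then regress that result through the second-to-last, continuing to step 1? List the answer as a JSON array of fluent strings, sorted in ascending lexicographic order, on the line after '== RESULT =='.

Work backward from the goal:
  through step 3 (unload(p2,t1,portB)): drop {pkg_at(p2,portB)}, keep {truck_at(t2,whs2)}, require {in(p2,t1), truck_at(t1,portB)}
    → {in(p2,t1), truck_at(t1,portB), truck_at(t2,whs2)}
  through step 2 (drive(t1,depot,portB)): drop {truck_at(t1,portB)}, keep {in(p2,t1), truck_at(t2,whs2)}, require {truck_at(t1,depot)}
    → {in(p2,t1), truck_at(t1,depot), truck_at(t2,whs2)}
  through step 1 (drive(t1,whs2,depot)): drop {truck_at(t1,depot)}, keep {in(p2,t1), truck_at(t2,whs2)}, require {truck_at(t1,whs2)}
    → {in(p2,t1), truck_at(t1,whs2), truck_at(t2,whs2)}

== RESULT ==
["in(p2,t1)", "truck_at(t1,whs2)", "truck_at(t2,whs2)"]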